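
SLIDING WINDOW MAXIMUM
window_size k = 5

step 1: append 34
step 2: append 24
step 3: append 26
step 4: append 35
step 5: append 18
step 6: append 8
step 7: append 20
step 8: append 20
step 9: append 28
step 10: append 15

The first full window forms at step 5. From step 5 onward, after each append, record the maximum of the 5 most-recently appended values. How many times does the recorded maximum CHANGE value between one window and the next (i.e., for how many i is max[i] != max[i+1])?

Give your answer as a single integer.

step 1: append 34 -> window=[34] (not full yet)
step 2: append 24 -> window=[34, 24] (not full yet)
step 3: append 26 -> window=[34, 24, 26] (not full yet)
step 4: append 35 -> window=[34, 24, 26, 35] (not full yet)
step 5: append 18 -> window=[34, 24, 26, 35, 18] -> max=35
step 6: append 8 -> window=[24, 26, 35, 18, 8] -> max=35
step 7: append 20 -> window=[26, 35, 18, 8, 20] -> max=35
step 8: append 20 -> window=[35, 18, 8, 20, 20] -> max=35
step 9: append 28 -> window=[18, 8, 20, 20, 28] -> max=28
step 10: append 15 -> window=[8, 20, 20, 28, 15] -> max=28
Recorded maximums: 35 35 35 35 28 28
Changes between consecutive maximums: 1

Answer: 1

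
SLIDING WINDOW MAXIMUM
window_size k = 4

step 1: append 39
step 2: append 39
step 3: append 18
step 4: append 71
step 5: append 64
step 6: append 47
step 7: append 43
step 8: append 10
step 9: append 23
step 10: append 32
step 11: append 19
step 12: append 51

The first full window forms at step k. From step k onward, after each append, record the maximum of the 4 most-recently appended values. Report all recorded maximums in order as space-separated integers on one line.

Answer: 71 71 71 71 64 47 43 32 51

Derivation:
step 1: append 39 -> window=[39] (not full yet)
step 2: append 39 -> window=[39, 39] (not full yet)
step 3: append 18 -> window=[39, 39, 18] (not full yet)
step 4: append 71 -> window=[39, 39, 18, 71] -> max=71
step 5: append 64 -> window=[39, 18, 71, 64] -> max=71
step 6: append 47 -> window=[18, 71, 64, 47] -> max=71
step 7: append 43 -> window=[71, 64, 47, 43] -> max=71
step 8: append 10 -> window=[64, 47, 43, 10] -> max=64
step 9: append 23 -> window=[47, 43, 10, 23] -> max=47
step 10: append 32 -> window=[43, 10, 23, 32] -> max=43
step 11: append 19 -> window=[10, 23, 32, 19] -> max=32
step 12: append 51 -> window=[23, 32, 19, 51] -> max=51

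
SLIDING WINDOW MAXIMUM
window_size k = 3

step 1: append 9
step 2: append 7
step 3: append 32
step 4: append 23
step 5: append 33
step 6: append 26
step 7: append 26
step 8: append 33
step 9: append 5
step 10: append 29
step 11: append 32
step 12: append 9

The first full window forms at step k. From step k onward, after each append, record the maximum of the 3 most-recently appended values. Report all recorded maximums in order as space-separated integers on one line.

step 1: append 9 -> window=[9] (not full yet)
step 2: append 7 -> window=[9, 7] (not full yet)
step 3: append 32 -> window=[9, 7, 32] -> max=32
step 4: append 23 -> window=[7, 32, 23] -> max=32
step 5: append 33 -> window=[32, 23, 33] -> max=33
step 6: append 26 -> window=[23, 33, 26] -> max=33
step 7: append 26 -> window=[33, 26, 26] -> max=33
step 8: append 33 -> window=[26, 26, 33] -> max=33
step 9: append 5 -> window=[26, 33, 5] -> max=33
step 10: append 29 -> window=[33, 5, 29] -> max=33
step 11: append 32 -> window=[5, 29, 32] -> max=32
step 12: append 9 -> window=[29, 32, 9] -> max=32

Answer: 32 32 33 33 33 33 33 33 32 32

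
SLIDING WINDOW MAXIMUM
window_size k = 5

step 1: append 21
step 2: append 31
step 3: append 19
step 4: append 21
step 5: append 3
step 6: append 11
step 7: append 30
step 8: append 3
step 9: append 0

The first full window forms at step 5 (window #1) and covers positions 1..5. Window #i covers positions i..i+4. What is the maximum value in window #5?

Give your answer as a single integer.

Answer: 30

Derivation:
step 1: append 21 -> window=[21] (not full yet)
step 2: append 31 -> window=[21, 31] (not full yet)
step 3: append 19 -> window=[21, 31, 19] (not full yet)
step 4: append 21 -> window=[21, 31, 19, 21] (not full yet)
step 5: append 3 -> window=[21, 31, 19, 21, 3] -> max=31
step 6: append 11 -> window=[31, 19, 21, 3, 11] -> max=31
step 7: append 30 -> window=[19, 21, 3, 11, 30] -> max=30
step 8: append 3 -> window=[21, 3, 11, 30, 3] -> max=30
step 9: append 0 -> window=[3, 11, 30, 3, 0] -> max=30
Window #5 max = 30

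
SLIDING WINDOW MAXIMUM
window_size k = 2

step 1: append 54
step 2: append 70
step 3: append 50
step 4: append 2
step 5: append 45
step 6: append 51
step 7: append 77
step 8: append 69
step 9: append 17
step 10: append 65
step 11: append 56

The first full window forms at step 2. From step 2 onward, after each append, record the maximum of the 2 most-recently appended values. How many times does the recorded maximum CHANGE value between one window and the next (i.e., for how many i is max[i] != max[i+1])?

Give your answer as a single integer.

Answer: 6

Derivation:
step 1: append 54 -> window=[54] (not full yet)
step 2: append 70 -> window=[54, 70] -> max=70
step 3: append 50 -> window=[70, 50] -> max=70
step 4: append 2 -> window=[50, 2] -> max=50
step 5: append 45 -> window=[2, 45] -> max=45
step 6: append 51 -> window=[45, 51] -> max=51
step 7: append 77 -> window=[51, 77] -> max=77
step 8: append 69 -> window=[77, 69] -> max=77
step 9: append 17 -> window=[69, 17] -> max=69
step 10: append 65 -> window=[17, 65] -> max=65
step 11: append 56 -> window=[65, 56] -> max=65
Recorded maximums: 70 70 50 45 51 77 77 69 65 65
Changes between consecutive maximums: 6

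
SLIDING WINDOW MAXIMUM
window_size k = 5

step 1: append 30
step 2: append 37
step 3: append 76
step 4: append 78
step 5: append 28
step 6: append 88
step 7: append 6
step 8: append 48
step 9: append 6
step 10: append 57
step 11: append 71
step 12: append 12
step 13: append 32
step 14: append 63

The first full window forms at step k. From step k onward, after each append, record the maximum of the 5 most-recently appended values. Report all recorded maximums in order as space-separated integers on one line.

step 1: append 30 -> window=[30] (not full yet)
step 2: append 37 -> window=[30, 37] (not full yet)
step 3: append 76 -> window=[30, 37, 76] (not full yet)
step 4: append 78 -> window=[30, 37, 76, 78] (not full yet)
step 5: append 28 -> window=[30, 37, 76, 78, 28] -> max=78
step 6: append 88 -> window=[37, 76, 78, 28, 88] -> max=88
step 7: append 6 -> window=[76, 78, 28, 88, 6] -> max=88
step 8: append 48 -> window=[78, 28, 88, 6, 48] -> max=88
step 9: append 6 -> window=[28, 88, 6, 48, 6] -> max=88
step 10: append 57 -> window=[88, 6, 48, 6, 57] -> max=88
step 11: append 71 -> window=[6, 48, 6, 57, 71] -> max=71
step 12: append 12 -> window=[48, 6, 57, 71, 12] -> max=71
step 13: append 32 -> window=[6, 57, 71, 12, 32] -> max=71
step 14: append 63 -> window=[57, 71, 12, 32, 63] -> max=71

Answer: 78 88 88 88 88 88 71 71 71 71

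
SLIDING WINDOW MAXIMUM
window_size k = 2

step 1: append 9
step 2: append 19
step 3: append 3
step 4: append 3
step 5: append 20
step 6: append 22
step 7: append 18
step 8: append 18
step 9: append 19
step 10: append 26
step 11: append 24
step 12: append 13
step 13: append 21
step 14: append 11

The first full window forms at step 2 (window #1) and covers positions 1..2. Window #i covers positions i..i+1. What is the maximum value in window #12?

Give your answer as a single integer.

Answer: 21

Derivation:
step 1: append 9 -> window=[9] (not full yet)
step 2: append 19 -> window=[9, 19] -> max=19
step 3: append 3 -> window=[19, 3] -> max=19
step 4: append 3 -> window=[3, 3] -> max=3
step 5: append 20 -> window=[3, 20] -> max=20
step 6: append 22 -> window=[20, 22] -> max=22
step 7: append 18 -> window=[22, 18] -> max=22
step 8: append 18 -> window=[18, 18] -> max=18
step 9: append 19 -> window=[18, 19] -> max=19
step 10: append 26 -> window=[19, 26] -> max=26
step 11: append 24 -> window=[26, 24] -> max=26
step 12: append 13 -> window=[24, 13] -> max=24
step 13: append 21 -> window=[13, 21] -> max=21
Window #12 max = 21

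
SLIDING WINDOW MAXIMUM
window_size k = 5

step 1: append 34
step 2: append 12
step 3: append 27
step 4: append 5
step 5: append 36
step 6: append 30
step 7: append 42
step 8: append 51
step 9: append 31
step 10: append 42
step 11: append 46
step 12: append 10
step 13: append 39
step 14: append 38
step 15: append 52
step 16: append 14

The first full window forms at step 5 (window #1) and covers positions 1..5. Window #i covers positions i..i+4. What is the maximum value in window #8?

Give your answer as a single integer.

Answer: 51

Derivation:
step 1: append 34 -> window=[34] (not full yet)
step 2: append 12 -> window=[34, 12] (not full yet)
step 3: append 27 -> window=[34, 12, 27] (not full yet)
step 4: append 5 -> window=[34, 12, 27, 5] (not full yet)
step 5: append 36 -> window=[34, 12, 27, 5, 36] -> max=36
step 6: append 30 -> window=[12, 27, 5, 36, 30] -> max=36
step 7: append 42 -> window=[27, 5, 36, 30, 42] -> max=42
step 8: append 51 -> window=[5, 36, 30, 42, 51] -> max=51
step 9: append 31 -> window=[36, 30, 42, 51, 31] -> max=51
step 10: append 42 -> window=[30, 42, 51, 31, 42] -> max=51
step 11: append 46 -> window=[42, 51, 31, 42, 46] -> max=51
step 12: append 10 -> window=[51, 31, 42, 46, 10] -> max=51
Window #8 max = 51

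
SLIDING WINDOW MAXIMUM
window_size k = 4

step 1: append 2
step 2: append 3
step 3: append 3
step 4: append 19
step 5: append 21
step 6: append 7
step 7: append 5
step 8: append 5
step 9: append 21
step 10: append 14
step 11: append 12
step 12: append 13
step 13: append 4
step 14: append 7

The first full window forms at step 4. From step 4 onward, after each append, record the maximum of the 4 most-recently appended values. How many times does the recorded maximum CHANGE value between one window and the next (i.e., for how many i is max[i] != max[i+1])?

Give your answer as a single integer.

Answer: 3

Derivation:
step 1: append 2 -> window=[2] (not full yet)
step 2: append 3 -> window=[2, 3] (not full yet)
step 3: append 3 -> window=[2, 3, 3] (not full yet)
step 4: append 19 -> window=[2, 3, 3, 19] -> max=19
step 5: append 21 -> window=[3, 3, 19, 21] -> max=21
step 6: append 7 -> window=[3, 19, 21, 7] -> max=21
step 7: append 5 -> window=[19, 21, 7, 5] -> max=21
step 8: append 5 -> window=[21, 7, 5, 5] -> max=21
step 9: append 21 -> window=[7, 5, 5, 21] -> max=21
step 10: append 14 -> window=[5, 5, 21, 14] -> max=21
step 11: append 12 -> window=[5, 21, 14, 12] -> max=21
step 12: append 13 -> window=[21, 14, 12, 13] -> max=21
step 13: append 4 -> window=[14, 12, 13, 4] -> max=14
step 14: append 7 -> window=[12, 13, 4, 7] -> max=13
Recorded maximums: 19 21 21 21 21 21 21 21 21 14 13
Changes between consecutive maximums: 3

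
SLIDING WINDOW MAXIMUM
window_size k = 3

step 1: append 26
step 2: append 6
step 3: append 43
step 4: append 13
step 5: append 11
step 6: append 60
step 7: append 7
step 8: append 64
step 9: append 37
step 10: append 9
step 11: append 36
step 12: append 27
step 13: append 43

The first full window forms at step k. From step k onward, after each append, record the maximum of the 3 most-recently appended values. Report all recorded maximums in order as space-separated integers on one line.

step 1: append 26 -> window=[26] (not full yet)
step 2: append 6 -> window=[26, 6] (not full yet)
step 3: append 43 -> window=[26, 6, 43] -> max=43
step 4: append 13 -> window=[6, 43, 13] -> max=43
step 5: append 11 -> window=[43, 13, 11] -> max=43
step 6: append 60 -> window=[13, 11, 60] -> max=60
step 7: append 7 -> window=[11, 60, 7] -> max=60
step 8: append 64 -> window=[60, 7, 64] -> max=64
step 9: append 37 -> window=[7, 64, 37] -> max=64
step 10: append 9 -> window=[64, 37, 9] -> max=64
step 11: append 36 -> window=[37, 9, 36] -> max=37
step 12: append 27 -> window=[9, 36, 27] -> max=36
step 13: append 43 -> window=[36, 27, 43] -> max=43

Answer: 43 43 43 60 60 64 64 64 37 36 43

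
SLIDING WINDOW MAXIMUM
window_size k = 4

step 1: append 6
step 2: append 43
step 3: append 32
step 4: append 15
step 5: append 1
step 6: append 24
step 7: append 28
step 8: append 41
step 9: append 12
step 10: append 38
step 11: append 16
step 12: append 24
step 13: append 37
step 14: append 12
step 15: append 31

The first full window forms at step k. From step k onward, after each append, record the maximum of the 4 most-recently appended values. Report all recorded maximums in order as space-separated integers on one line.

step 1: append 6 -> window=[6] (not full yet)
step 2: append 43 -> window=[6, 43] (not full yet)
step 3: append 32 -> window=[6, 43, 32] (not full yet)
step 4: append 15 -> window=[6, 43, 32, 15] -> max=43
step 5: append 1 -> window=[43, 32, 15, 1] -> max=43
step 6: append 24 -> window=[32, 15, 1, 24] -> max=32
step 7: append 28 -> window=[15, 1, 24, 28] -> max=28
step 8: append 41 -> window=[1, 24, 28, 41] -> max=41
step 9: append 12 -> window=[24, 28, 41, 12] -> max=41
step 10: append 38 -> window=[28, 41, 12, 38] -> max=41
step 11: append 16 -> window=[41, 12, 38, 16] -> max=41
step 12: append 24 -> window=[12, 38, 16, 24] -> max=38
step 13: append 37 -> window=[38, 16, 24, 37] -> max=38
step 14: append 12 -> window=[16, 24, 37, 12] -> max=37
step 15: append 31 -> window=[24, 37, 12, 31] -> max=37

Answer: 43 43 32 28 41 41 41 41 38 38 37 37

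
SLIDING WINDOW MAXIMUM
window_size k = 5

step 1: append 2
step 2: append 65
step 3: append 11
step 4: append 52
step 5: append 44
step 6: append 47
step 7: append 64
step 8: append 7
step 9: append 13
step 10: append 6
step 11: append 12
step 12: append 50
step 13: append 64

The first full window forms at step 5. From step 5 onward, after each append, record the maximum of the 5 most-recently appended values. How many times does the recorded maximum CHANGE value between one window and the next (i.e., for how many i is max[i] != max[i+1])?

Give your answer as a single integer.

Answer: 3

Derivation:
step 1: append 2 -> window=[2] (not full yet)
step 2: append 65 -> window=[2, 65] (not full yet)
step 3: append 11 -> window=[2, 65, 11] (not full yet)
step 4: append 52 -> window=[2, 65, 11, 52] (not full yet)
step 5: append 44 -> window=[2, 65, 11, 52, 44] -> max=65
step 6: append 47 -> window=[65, 11, 52, 44, 47] -> max=65
step 7: append 64 -> window=[11, 52, 44, 47, 64] -> max=64
step 8: append 7 -> window=[52, 44, 47, 64, 7] -> max=64
step 9: append 13 -> window=[44, 47, 64, 7, 13] -> max=64
step 10: append 6 -> window=[47, 64, 7, 13, 6] -> max=64
step 11: append 12 -> window=[64, 7, 13, 6, 12] -> max=64
step 12: append 50 -> window=[7, 13, 6, 12, 50] -> max=50
step 13: append 64 -> window=[13, 6, 12, 50, 64] -> max=64
Recorded maximums: 65 65 64 64 64 64 64 50 64
Changes between consecutive maximums: 3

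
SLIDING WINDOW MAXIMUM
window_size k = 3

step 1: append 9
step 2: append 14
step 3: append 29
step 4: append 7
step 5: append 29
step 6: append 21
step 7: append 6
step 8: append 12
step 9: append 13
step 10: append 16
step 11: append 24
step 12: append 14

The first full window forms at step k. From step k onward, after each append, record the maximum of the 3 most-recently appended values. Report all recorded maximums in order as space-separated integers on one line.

step 1: append 9 -> window=[9] (not full yet)
step 2: append 14 -> window=[9, 14] (not full yet)
step 3: append 29 -> window=[9, 14, 29] -> max=29
step 4: append 7 -> window=[14, 29, 7] -> max=29
step 5: append 29 -> window=[29, 7, 29] -> max=29
step 6: append 21 -> window=[7, 29, 21] -> max=29
step 7: append 6 -> window=[29, 21, 6] -> max=29
step 8: append 12 -> window=[21, 6, 12] -> max=21
step 9: append 13 -> window=[6, 12, 13] -> max=13
step 10: append 16 -> window=[12, 13, 16] -> max=16
step 11: append 24 -> window=[13, 16, 24] -> max=24
step 12: append 14 -> window=[16, 24, 14] -> max=24

Answer: 29 29 29 29 29 21 13 16 24 24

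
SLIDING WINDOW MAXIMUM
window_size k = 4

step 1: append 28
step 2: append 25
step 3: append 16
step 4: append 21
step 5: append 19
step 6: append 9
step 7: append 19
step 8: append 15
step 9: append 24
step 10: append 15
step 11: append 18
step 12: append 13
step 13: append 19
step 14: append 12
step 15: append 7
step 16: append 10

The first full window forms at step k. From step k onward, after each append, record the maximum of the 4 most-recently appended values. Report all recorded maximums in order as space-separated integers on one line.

step 1: append 28 -> window=[28] (not full yet)
step 2: append 25 -> window=[28, 25] (not full yet)
step 3: append 16 -> window=[28, 25, 16] (not full yet)
step 4: append 21 -> window=[28, 25, 16, 21] -> max=28
step 5: append 19 -> window=[25, 16, 21, 19] -> max=25
step 6: append 9 -> window=[16, 21, 19, 9] -> max=21
step 7: append 19 -> window=[21, 19, 9, 19] -> max=21
step 8: append 15 -> window=[19, 9, 19, 15] -> max=19
step 9: append 24 -> window=[9, 19, 15, 24] -> max=24
step 10: append 15 -> window=[19, 15, 24, 15] -> max=24
step 11: append 18 -> window=[15, 24, 15, 18] -> max=24
step 12: append 13 -> window=[24, 15, 18, 13] -> max=24
step 13: append 19 -> window=[15, 18, 13, 19] -> max=19
step 14: append 12 -> window=[18, 13, 19, 12] -> max=19
step 15: append 7 -> window=[13, 19, 12, 7] -> max=19
step 16: append 10 -> window=[19, 12, 7, 10] -> max=19

Answer: 28 25 21 21 19 24 24 24 24 19 19 19 19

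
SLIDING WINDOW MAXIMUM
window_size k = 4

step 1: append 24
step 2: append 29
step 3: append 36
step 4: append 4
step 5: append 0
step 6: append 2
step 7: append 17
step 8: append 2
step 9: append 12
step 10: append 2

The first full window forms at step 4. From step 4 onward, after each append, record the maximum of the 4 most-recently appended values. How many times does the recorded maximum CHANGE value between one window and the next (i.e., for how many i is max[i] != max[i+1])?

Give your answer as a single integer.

Answer: 1

Derivation:
step 1: append 24 -> window=[24] (not full yet)
step 2: append 29 -> window=[24, 29] (not full yet)
step 3: append 36 -> window=[24, 29, 36] (not full yet)
step 4: append 4 -> window=[24, 29, 36, 4] -> max=36
step 5: append 0 -> window=[29, 36, 4, 0] -> max=36
step 6: append 2 -> window=[36, 4, 0, 2] -> max=36
step 7: append 17 -> window=[4, 0, 2, 17] -> max=17
step 8: append 2 -> window=[0, 2, 17, 2] -> max=17
step 9: append 12 -> window=[2, 17, 2, 12] -> max=17
step 10: append 2 -> window=[17, 2, 12, 2] -> max=17
Recorded maximums: 36 36 36 17 17 17 17
Changes between consecutive maximums: 1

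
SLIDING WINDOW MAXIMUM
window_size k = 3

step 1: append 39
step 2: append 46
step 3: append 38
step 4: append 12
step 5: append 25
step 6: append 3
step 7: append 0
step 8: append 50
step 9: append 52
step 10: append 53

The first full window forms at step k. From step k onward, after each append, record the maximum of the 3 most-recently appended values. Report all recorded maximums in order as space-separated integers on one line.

step 1: append 39 -> window=[39] (not full yet)
step 2: append 46 -> window=[39, 46] (not full yet)
step 3: append 38 -> window=[39, 46, 38] -> max=46
step 4: append 12 -> window=[46, 38, 12] -> max=46
step 5: append 25 -> window=[38, 12, 25] -> max=38
step 6: append 3 -> window=[12, 25, 3] -> max=25
step 7: append 0 -> window=[25, 3, 0] -> max=25
step 8: append 50 -> window=[3, 0, 50] -> max=50
step 9: append 52 -> window=[0, 50, 52] -> max=52
step 10: append 53 -> window=[50, 52, 53] -> max=53

Answer: 46 46 38 25 25 50 52 53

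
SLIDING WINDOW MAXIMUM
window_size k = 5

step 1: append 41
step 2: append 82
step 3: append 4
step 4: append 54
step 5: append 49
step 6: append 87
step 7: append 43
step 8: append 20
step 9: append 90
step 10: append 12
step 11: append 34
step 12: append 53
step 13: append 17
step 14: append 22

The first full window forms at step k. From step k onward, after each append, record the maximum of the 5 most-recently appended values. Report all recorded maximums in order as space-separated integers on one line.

Answer: 82 87 87 87 90 90 90 90 90 53

Derivation:
step 1: append 41 -> window=[41] (not full yet)
step 2: append 82 -> window=[41, 82] (not full yet)
step 3: append 4 -> window=[41, 82, 4] (not full yet)
step 4: append 54 -> window=[41, 82, 4, 54] (not full yet)
step 5: append 49 -> window=[41, 82, 4, 54, 49] -> max=82
step 6: append 87 -> window=[82, 4, 54, 49, 87] -> max=87
step 7: append 43 -> window=[4, 54, 49, 87, 43] -> max=87
step 8: append 20 -> window=[54, 49, 87, 43, 20] -> max=87
step 9: append 90 -> window=[49, 87, 43, 20, 90] -> max=90
step 10: append 12 -> window=[87, 43, 20, 90, 12] -> max=90
step 11: append 34 -> window=[43, 20, 90, 12, 34] -> max=90
step 12: append 53 -> window=[20, 90, 12, 34, 53] -> max=90
step 13: append 17 -> window=[90, 12, 34, 53, 17] -> max=90
step 14: append 22 -> window=[12, 34, 53, 17, 22] -> max=53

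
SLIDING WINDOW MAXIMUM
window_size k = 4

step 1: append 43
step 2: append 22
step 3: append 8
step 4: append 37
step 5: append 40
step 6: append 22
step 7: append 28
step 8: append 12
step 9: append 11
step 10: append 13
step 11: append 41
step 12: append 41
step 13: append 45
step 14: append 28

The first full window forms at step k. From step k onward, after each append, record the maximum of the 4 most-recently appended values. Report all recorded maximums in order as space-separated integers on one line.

step 1: append 43 -> window=[43] (not full yet)
step 2: append 22 -> window=[43, 22] (not full yet)
step 3: append 8 -> window=[43, 22, 8] (not full yet)
step 4: append 37 -> window=[43, 22, 8, 37] -> max=43
step 5: append 40 -> window=[22, 8, 37, 40] -> max=40
step 6: append 22 -> window=[8, 37, 40, 22] -> max=40
step 7: append 28 -> window=[37, 40, 22, 28] -> max=40
step 8: append 12 -> window=[40, 22, 28, 12] -> max=40
step 9: append 11 -> window=[22, 28, 12, 11] -> max=28
step 10: append 13 -> window=[28, 12, 11, 13] -> max=28
step 11: append 41 -> window=[12, 11, 13, 41] -> max=41
step 12: append 41 -> window=[11, 13, 41, 41] -> max=41
step 13: append 45 -> window=[13, 41, 41, 45] -> max=45
step 14: append 28 -> window=[41, 41, 45, 28] -> max=45

Answer: 43 40 40 40 40 28 28 41 41 45 45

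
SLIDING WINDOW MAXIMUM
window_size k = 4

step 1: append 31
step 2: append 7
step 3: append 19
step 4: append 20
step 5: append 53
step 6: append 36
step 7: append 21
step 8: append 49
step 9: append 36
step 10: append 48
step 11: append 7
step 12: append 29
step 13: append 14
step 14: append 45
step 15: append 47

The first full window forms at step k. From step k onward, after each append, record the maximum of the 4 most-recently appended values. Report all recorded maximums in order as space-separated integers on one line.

Answer: 31 53 53 53 53 49 49 49 48 48 45 47

Derivation:
step 1: append 31 -> window=[31] (not full yet)
step 2: append 7 -> window=[31, 7] (not full yet)
step 3: append 19 -> window=[31, 7, 19] (not full yet)
step 4: append 20 -> window=[31, 7, 19, 20] -> max=31
step 5: append 53 -> window=[7, 19, 20, 53] -> max=53
step 6: append 36 -> window=[19, 20, 53, 36] -> max=53
step 7: append 21 -> window=[20, 53, 36, 21] -> max=53
step 8: append 49 -> window=[53, 36, 21, 49] -> max=53
step 9: append 36 -> window=[36, 21, 49, 36] -> max=49
step 10: append 48 -> window=[21, 49, 36, 48] -> max=49
step 11: append 7 -> window=[49, 36, 48, 7] -> max=49
step 12: append 29 -> window=[36, 48, 7, 29] -> max=48
step 13: append 14 -> window=[48, 7, 29, 14] -> max=48
step 14: append 45 -> window=[7, 29, 14, 45] -> max=45
step 15: append 47 -> window=[29, 14, 45, 47] -> max=47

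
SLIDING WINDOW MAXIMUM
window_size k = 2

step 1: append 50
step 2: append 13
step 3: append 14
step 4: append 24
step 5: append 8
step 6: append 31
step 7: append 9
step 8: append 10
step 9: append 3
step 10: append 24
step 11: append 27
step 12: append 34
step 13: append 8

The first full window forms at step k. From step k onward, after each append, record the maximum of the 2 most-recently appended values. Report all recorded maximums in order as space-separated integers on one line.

Answer: 50 14 24 24 31 31 10 10 24 27 34 34

Derivation:
step 1: append 50 -> window=[50] (not full yet)
step 2: append 13 -> window=[50, 13] -> max=50
step 3: append 14 -> window=[13, 14] -> max=14
step 4: append 24 -> window=[14, 24] -> max=24
step 5: append 8 -> window=[24, 8] -> max=24
step 6: append 31 -> window=[8, 31] -> max=31
step 7: append 9 -> window=[31, 9] -> max=31
step 8: append 10 -> window=[9, 10] -> max=10
step 9: append 3 -> window=[10, 3] -> max=10
step 10: append 24 -> window=[3, 24] -> max=24
step 11: append 27 -> window=[24, 27] -> max=27
step 12: append 34 -> window=[27, 34] -> max=34
step 13: append 8 -> window=[34, 8] -> max=34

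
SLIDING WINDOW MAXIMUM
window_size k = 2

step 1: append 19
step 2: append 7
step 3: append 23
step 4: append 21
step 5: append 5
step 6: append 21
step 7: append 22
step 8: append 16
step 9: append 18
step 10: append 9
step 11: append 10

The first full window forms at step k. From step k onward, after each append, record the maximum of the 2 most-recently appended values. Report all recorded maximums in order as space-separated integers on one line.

Answer: 19 23 23 21 21 22 22 18 18 10

Derivation:
step 1: append 19 -> window=[19] (not full yet)
step 2: append 7 -> window=[19, 7] -> max=19
step 3: append 23 -> window=[7, 23] -> max=23
step 4: append 21 -> window=[23, 21] -> max=23
step 5: append 5 -> window=[21, 5] -> max=21
step 6: append 21 -> window=[5, 21] -> max=21
step 7: append 22 -> window=[21, 22] -> max=22
step 8: append 16 -> window=[22, 16] -> max=22
step 9: append 18 -> window=[16, 18] -> max=18
step 10: append 9 -> window=[18, 9] -> max=18
step 11: append 10 -> window=[9, 10] -> max=10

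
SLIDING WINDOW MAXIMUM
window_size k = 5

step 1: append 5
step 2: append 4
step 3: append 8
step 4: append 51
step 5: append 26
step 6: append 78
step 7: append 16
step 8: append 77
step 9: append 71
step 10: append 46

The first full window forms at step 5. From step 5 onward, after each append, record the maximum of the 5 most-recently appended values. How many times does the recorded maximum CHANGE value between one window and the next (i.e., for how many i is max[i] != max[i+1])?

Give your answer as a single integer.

step 1: append 5 -> window=[5] (not full yet)
step 2: append 4 -> window=[5, 4] (not full yet)
step 3: append 8 -> window=[5, 4, 8] (not full yet)
step 4: append 51 -> window=[5, 4, 8, 51] (not full yet)
step 5: append 26 -> window=[5, 4, 8, 51, 26] -> max=51
step 6: append 78 -> window=[4, 8, 51, 26, 78] -> max=78
step 7: append 16 -> window=[8, 51, 26, 78, 16] -> max=78
step 8: append 77 -> window=[51, 26, 78, 16, 77] -> max=78
step 9: append 71 -> window=[26, 78, 16, 77, 71] -> max=78
step 10: append 46 -> window=[78, 16, 77, 71, 46] -> max=78
Recorded maximums: 51 78 78 78 78 78
Changes between consecutive maximums: 1

Answer: 1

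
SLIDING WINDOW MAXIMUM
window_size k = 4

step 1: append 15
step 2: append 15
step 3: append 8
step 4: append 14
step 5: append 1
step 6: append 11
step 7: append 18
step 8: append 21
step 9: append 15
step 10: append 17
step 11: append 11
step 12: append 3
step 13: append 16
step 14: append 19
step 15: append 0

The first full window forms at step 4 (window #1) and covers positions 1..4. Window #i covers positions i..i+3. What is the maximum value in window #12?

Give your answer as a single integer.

Answer: 19

Derivation:
step 1: append 15 -> window=[15] (not full yet)
step 2: append 15 -> window=[15, 15] (not full yet)
step 3: append 8 -> window=[15, 15, 8] (not full yet)
step 4: append 14 -> window=[15, 15, 8, 14] -> max=15
step 5: append 1 -> window=[15, 8, 14, 1] -> max=15
step 6: append 11 -> window=[8, 14, 1, 11] -> max=14
step 7: append 18 -> window=[14, 1, 11, 18] -> max=18
step 8: append 21 -> window=[1, 11, 18, 21] -> max=21
step 9: append 15 -> window=[11, 18, 21, 15] -> max=21
step 10: append 17 -> window=[18, 21, 15, 17] -> max=21
step 11: append 11 -> window=[21, 15, 17, 11] -> max=21
step 12: append 3 -> window=[15, 17, 11, 3] -> max=17
step 13: append 16 -> window=[17, 11, 3, 16] -> max=17
step 14: append 19 -> window=[11, 3, 16, 19] -> max=19
step 15: append 0 -> window=[3, 16, 19, 0] -> max=19
Window #12 max = 19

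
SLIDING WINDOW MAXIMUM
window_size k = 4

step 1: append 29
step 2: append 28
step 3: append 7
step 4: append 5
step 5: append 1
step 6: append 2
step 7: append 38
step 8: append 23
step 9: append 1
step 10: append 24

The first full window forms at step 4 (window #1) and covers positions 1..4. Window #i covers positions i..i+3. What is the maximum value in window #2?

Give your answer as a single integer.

step 1: append 29 -> window=[29] (not full yet)
step 2: append 28 -> window=[29, 28] (not full yet)
step 3: append 7 -> window=[29, 28, 7] (not full yet)
step 4: append 5 -> window=[29, 28, 7, 5] -> max=29
step 5: append 1 -> window=[28, 7, 5, 1] -> max=28
Window #2 max = 28

Answer: 28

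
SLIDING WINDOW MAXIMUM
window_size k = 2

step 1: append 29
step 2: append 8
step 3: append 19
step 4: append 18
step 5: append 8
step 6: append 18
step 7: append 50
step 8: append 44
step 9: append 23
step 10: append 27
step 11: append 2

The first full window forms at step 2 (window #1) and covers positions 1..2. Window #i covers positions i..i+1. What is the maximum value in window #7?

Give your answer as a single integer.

Answer: 50

Derivation:
step 1: append 29 -> window=[29] (not full yet)
step 2: append 8 -> window=[29, 8] -> max=29
step 3: append 19 -> window=[8, 19] -> max=19
step 4: append 18 -> window=[19, 18] -> max=19
step 5: append 8 -> window=[18, 8] -> max=18
step 6: append 18 -> window=[8, 18] -> max=18
step 7: append 50 -> window=[18, 50] -> max=50
step 8: append 44 -> window=[50, 44] -> max=50
Window #7 max = 50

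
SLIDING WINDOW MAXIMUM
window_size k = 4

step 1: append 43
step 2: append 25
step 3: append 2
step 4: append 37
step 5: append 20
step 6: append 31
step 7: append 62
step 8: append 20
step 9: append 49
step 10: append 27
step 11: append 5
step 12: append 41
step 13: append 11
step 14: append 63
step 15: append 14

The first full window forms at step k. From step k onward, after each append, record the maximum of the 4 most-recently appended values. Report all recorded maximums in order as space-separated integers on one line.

step 1: append 43 -> window=[43] (not full yet)
step 2: append 25 -> window=[43, 25] (not full yet)
step 3: append 2 -> window=[43, 25, 2] (not full yet)
step 4: append 37 -> window=[43, 25, 2, 37] -> max=43
step 5: append 20 -> window=[25, 2, 37, 20] -> max=37
step 6: append 31 -> window=[2, 37, 20, 31] -> max=37
step 7: append 62 -> window=[37, 20, 31, 62] -> max=62
step 8: append 20 -> window=[20, 31, 62, 20] -> max=62
step 9: append 49 -> window=[31, 62, 20, 49] -> max=62
step 10: append 27 -> window=[62, 20, 49, 27] -> max=62
step 11: append 5 -> window=[20, 49, 27, 5] -> max=49
step 12: append 41 -> window=[49, 27, 5, 41] -> max=49
step 13: append 11 -> window=[27, 5, 41, 11] -> max=41
step 14: append 63 -> window=[5, 41, 11, 63] -> max=63
step 15: append 14 -> window=[41, 11, 63, 14] -> max=63

Answer: 43 37 37 62 62 62 62 49 49 41 63 63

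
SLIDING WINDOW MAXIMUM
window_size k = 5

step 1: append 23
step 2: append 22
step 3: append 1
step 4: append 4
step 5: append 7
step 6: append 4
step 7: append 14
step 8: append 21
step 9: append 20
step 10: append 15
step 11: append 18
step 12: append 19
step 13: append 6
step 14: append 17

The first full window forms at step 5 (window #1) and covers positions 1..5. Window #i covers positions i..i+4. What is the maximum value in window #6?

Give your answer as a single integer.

Answer: 21

Derivation:
step 1: append 23 -> window=[23] (not full yet)
step 2: append 22 -> window=[23, 22] (not full yet)
step 3: append 1 -> window=[23, 22, 1] (not full yet)
step 4: append 4 -> window=[23, 22, 1, 4] (not full yet)
step 5: append 7 -> window=[23, 22, 1, 4, 7] -> max=23
step 6: append 4 -> window=[22, 1, 4, 7, 4] -> max=22
step 7: append 14 -> window=[1, 4, 7, 4, 14] -> max=14
step 8: append 21 -> window=[4, 7, 4, 14, 21] -> max=21
step 9: append 20 -> window=[7, 4, 14, 21, 20] -> max=21
step 10: append 15 -> window=[4, 14, 21, 20, 15] -> max=21
Window #6 max = 21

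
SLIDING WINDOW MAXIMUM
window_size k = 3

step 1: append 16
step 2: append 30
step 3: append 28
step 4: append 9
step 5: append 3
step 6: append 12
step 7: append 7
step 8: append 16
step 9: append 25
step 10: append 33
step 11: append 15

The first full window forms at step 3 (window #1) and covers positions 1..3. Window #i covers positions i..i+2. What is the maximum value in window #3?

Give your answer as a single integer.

Answer: 28

Derivation:
step 1: append 16 -> window=[16] (not full yet)
step 2: append 30 -> window=[16, 30] (not full yet)
step 3: append 28 -> window=[16, 30, 28] -> max=30
step 4: append 9 -> window=[30, 28, 9] -> max=30
step 5: append 3 -> window=[28, 9, 3] -> max=28
Window #3 max = 28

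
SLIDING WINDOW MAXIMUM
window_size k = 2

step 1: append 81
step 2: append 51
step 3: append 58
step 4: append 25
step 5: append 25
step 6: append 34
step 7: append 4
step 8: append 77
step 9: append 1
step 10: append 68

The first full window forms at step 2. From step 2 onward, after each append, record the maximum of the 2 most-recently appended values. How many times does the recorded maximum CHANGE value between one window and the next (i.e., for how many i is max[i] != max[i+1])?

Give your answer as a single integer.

Answer: 5

Derivation:
step 1: append 81 -> window=[81] (not full yet)
step 2: append 51 -> window=[81, 51] -> max=81
step 3: append 58 -> window=[51, 58] -> max=58
step 4: append 25 -> window=[58, 25] -> max=58
step 5: append 25 -> window=[25, 25] -> max=25
step 6: append 34 -> window=[25, 34] -> max=34
step 7: append 4 -> window=[34, 4] -> max=34
step 8: append 77 -> window=[4, 77] -> max=77
step 9: append 1 -> window=[77, 1] -> max=77
step 10: append 68 -> window=[1, 68] -> max=68
Recorded maximums: 81 58 58 25 34 34 77 77 68
Changes between consecutive maximums: 5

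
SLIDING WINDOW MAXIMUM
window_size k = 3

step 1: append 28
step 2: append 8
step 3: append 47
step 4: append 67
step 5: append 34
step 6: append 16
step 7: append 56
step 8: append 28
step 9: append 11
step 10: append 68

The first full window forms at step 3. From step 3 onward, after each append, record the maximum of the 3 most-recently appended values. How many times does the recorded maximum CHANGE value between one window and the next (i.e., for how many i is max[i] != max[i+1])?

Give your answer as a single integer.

Answer: 3

Derivation:
step 1: append 28 -> window=[28] (not full yet)
step 2: append 8 -> window=[28, 8] (not full yet)
step 3: append 47 -> window=[28, 8, 47] -> max=47
step 4: append 67 -> window=[8, 47, 67] -> max=67
step 5: append 34 -> window=[47, 67, 34] -> max=67
step 6: append 16 -> window=[67, 34, 16] -> max=67
step 7: append 56 -> window=[34, 16, 56] -> max=56
step 8: append 28 -> window=[16, 56, 28] -> max=56
step 9: append 11 -> window=[56, 28, 11] -> max=56
step 10: append 68 -> window=[28, 11, 68] -> max=68
Recorded maximums: 47 67 67 67 56 56 56 68
Changes between consecutive maximums: 3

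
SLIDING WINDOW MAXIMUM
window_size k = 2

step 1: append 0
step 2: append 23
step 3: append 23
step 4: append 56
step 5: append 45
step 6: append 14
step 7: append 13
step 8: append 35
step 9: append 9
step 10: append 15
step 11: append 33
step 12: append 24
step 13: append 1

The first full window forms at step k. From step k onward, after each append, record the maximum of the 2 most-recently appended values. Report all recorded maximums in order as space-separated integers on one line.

step 1: append 0 -> window=[0] (not full yet)
step 2: append 23 -> window=[0, 23] -> max=23
step 3: append 23 -> window=[23, 23] -> max=23
step 4: append 56 -> window=[23, 56] -> max=56
step 5: append 45 -> window=[56, 45] -> max=56
step 6: append 14 -> window=[45, 14] -> max=45
step 7: append 13 -> window=[14, 13] -> max=14
step 8: append 35 -> window=[13, 35] -> max=35
step 9: append 9 -> window=[35, 9] -> max=35
step 10: append 15 -> window=[9, 15] -> max=15
step 11: append 33 -> window=[15, 33] -> max=33
step 12: append 24 -> window=[33, 24] -> max=33
step 13: append 1 -> window=[24, 1] -> max=24

Answer: 23 23 56 56 45 14 35 35 15 33 33 24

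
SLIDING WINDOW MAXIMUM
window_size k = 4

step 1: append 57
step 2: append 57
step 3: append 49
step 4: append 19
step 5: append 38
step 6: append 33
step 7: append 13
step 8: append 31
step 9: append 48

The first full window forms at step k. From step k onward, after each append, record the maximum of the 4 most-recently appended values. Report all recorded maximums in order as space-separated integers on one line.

Answer: 57 57 49 38 38 48

Derivation:
step 1: append 57 -> window=[57] (not full yet)
step 2: append 57 -> window=[57, 57] (not full yet)
step 3: append 49 -> window=[57, 57, 49] (not full yet)
step 4: append 19 -> window=[57, 57, 49, 19] -> max=57
step 5: append 38 -> window=[57, 49, 19, 38] -> max=57
step 6: append 33 -> window=[49, 19, 38, 33] -> max=49
step 7: append 13 -> window=[19, 38, 33, 13] -> max=38
step 8: append 31 -> window=[38, 33, 13, 31] -> max=38
step 9: append 48 -> window=[33, 13, 31, 48] -> max=48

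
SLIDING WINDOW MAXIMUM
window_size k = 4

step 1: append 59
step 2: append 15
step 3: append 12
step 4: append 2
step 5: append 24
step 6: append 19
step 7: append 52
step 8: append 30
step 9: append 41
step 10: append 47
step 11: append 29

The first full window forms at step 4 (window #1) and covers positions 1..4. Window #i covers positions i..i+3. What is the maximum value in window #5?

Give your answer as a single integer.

Answer: 52

Derivation:
step 1: append 59 -> window=[59] (not full yet)
step 2: append 15 -> window=[59, 15] (not full yet)
step 3: append 12 -> window=[59, 15, 12] (not full yet)
step 4: append 2 -> window=[59, 15, 12, 2] -> max=59
step 5: append 24 -> window=[15, 12, 2, 24] -> max=24
step 6: append 19 -> window=[12, 2, 24, 19] -> max=24
step 7: append 52 -> window=[2, 24, 19, 52] -> max=52
step 8: append 30 -> window=[24, 19, 52, 30] -> max=52
Window #5 max = 52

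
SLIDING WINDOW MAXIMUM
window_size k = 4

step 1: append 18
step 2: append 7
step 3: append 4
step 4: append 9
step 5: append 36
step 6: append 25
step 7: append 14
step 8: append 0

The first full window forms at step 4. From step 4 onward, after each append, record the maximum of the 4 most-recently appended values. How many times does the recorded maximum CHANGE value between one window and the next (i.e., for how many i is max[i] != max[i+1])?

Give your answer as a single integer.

step 1: append 18 -> window=[18] (not full yet)
step 2: append 7 -> window=[18, 7] (not full yet)
step 3: append 4 -> window=[18, 7, 4] (not full yet)
step 4: append 9 -> window=[18, 7, 4, 9] -> max=18
step 5: append 36 -> window=[7, 4, 9, 36] -> max=36
step 6: append 25 -> window=[4, 9, 36, 25] -> max=36
step 7: append 14 -> window=[9, 36, 25, 14] -> max=36
step 8: append 0 -> window=[36, 25, 14, 0] -> max=36
Recorded maximums: 18 36 36 36 36
Changes between consecutive maximums: 1

Answer: 1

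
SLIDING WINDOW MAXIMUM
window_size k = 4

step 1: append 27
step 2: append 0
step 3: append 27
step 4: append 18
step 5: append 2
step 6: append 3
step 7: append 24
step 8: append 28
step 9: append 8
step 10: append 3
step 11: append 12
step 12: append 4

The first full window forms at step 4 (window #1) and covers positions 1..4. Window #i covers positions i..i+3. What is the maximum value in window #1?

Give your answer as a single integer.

Answer: 27

Derivation:
step 1: append 27 -> window=[27] (not full yet)
step 2: append 0 -> window=[27, 0] (not full yet)
step 3: append 27 -> window=[27, 0, 27] (not full yet)
step 4: append 18 -> window=[27, 0, 27, 18] -> max=27
Window #1 max = 27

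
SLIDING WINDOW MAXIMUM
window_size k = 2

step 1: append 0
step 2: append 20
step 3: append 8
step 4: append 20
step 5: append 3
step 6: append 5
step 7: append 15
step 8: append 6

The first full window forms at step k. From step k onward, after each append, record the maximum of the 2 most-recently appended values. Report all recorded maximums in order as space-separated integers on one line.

Answer: 20 20 20 20 5 15 15

Derivation:
step 1: append 0 -> window=[0] (not full yet)
step 2: append 20 -> window=[0, 20] -> max=20
step 3: append 8 -> window=[20, 8] -> max=20
step 4: append 20 -> window=[8, 20] -> max=20
step 5: append 3 -> window=[20, 3] -> max=20
step 6: append 5 -> window=[3, 5] -> max=5
step 7: append 15 -> window=[5, 15] -> max=15
step 8: append 6 -> window=[15, 6] -> max=15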